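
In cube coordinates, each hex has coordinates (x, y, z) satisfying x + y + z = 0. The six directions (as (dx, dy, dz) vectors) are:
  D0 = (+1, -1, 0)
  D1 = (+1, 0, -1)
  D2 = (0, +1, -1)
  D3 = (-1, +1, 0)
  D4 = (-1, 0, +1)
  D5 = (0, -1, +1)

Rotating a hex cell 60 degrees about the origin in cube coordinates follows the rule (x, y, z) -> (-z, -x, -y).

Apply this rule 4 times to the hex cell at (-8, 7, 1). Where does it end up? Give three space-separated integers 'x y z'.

Start: (-8, 7, 1)
Step 1: (-8, 7, 1) -> (-(1), -(-8), -(7)) = (-1, 8, -7)
Step 2: (-1, 8, -7) -> (-(-7), -(-1), -(8)) = (7, 1, -8)
Step 3: (7, 1, -8) -> (-(-8), -(7), -(1)) = (8, -7, -1)
Step 4: (8, -7, -1) -> (-(-1), -(8), -(-7)) = (1, -8, 7)

Answer: 1 -8 7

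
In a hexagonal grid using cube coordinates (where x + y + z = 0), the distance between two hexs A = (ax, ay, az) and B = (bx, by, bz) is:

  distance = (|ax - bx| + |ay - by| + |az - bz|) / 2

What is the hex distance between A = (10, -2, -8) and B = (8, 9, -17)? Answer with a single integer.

Answer: 11

Derivation:
|ax - bx| = |10 - 8| = 2
|ay - by| = |-2 - 9| = 11
|az - bz| = |-8 - (-17)| = 9
distance = (2 + 11 + 9) / 2 = 22 / 2 = 11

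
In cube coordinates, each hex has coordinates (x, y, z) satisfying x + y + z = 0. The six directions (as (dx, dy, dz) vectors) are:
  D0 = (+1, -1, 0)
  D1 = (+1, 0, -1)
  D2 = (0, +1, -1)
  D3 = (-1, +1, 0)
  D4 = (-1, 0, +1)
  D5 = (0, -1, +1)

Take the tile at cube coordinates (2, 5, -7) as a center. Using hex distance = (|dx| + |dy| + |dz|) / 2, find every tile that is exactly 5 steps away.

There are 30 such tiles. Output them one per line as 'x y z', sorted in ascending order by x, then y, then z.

Walk ring at distance 5 from (2, 5, -7):
Start at center + D4*5 = (-3, 5, -2)
  hex 0: (-3, 5, -2)
  hex 1: (-2, 4, -2)
  hex 2: (-1, 3, -2)
  hex 3: (0, 2, -2)
  hex 4: (1, 1, -2)
  hex 5: (2, 0, -2)
  hex 6: (3, 0, -3)
  hex 7: (4, 0, -4)
  hex 8: (5, 0, -5)
  hex 9: (6, 0, -6)
  hex 10: (7, 0, -7)
  hex 11: (7, 1, -8)
  hex 12: (7, 2, -9)
  hex 13: (7, 3, -10)
  hex 14: (7, 4, -11)
  hex 15: (7, 5, -12)
  hex 16: (6, 6, -12)
  hex 17: (5, 7, -12)
  hex 18: (4, 8, -12)
  hex 19: (3, 9, -12)
  hex 20: (2, 10, -12)
  hex 21: (1, 10, -11)
  hex 22: (0, 10, -10)
  hex 23: (-1, 10, -9)
  hex 24: (-2, 10, -8)
  hex 25: (-3, 10, -7)
  hex 26: (-3, 9, -6)
  hex 27: (-3, 8, -5)
  hex 28: (-3, 7, -4)
  hex 29: (-3, 6, -3)
Sorted: 30 hexes.

Answer: -3 5 -2
-3 6 -3
-3 7 -4
-3 8 -5
-3 9 -6
-3 10 -7
-2 4 -2
-2 10 -8
-1 3 -2
-1 10 -9
0 2 -2
0 10 -10
1 1 -2
1 10 -11
2 0 -2
2 10 -12
3 0 -3
3 9 -12
4 0 -4
4 8 -12
5 0 -5
5 7 -12
6 0 -6
6 6 -12
7 0 -7
7 1 -8
7 2 -9
7 3 -10
7 4 -11
7 5 -12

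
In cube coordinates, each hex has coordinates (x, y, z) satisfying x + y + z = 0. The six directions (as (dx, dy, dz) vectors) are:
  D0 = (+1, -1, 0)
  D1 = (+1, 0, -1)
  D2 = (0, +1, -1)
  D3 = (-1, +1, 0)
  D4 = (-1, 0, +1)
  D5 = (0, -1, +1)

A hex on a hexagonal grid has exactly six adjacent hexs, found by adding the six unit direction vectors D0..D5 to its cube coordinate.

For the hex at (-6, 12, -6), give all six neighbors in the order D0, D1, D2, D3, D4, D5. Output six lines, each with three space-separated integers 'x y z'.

Center: (-6, 12, -6). Add each direction:
  D0: (-6, 12, -6) + (1, -1, 0) = (-5, 11, -6)
  D1: (-6, 12, -6) + (1, 0, -1) = (-5, 12, -7)
  D2: (-6, 12, -6) + (0, 1, -1) = (-6, 13, -7)
  D3: (-6, 12, -6) + (-1, 1, 0) = (-7, 13, -6)
  D4: (-6, 12, -6) + (-1, 0, 1) = (-7, 12, -5)
  D5: (-6, 12, -6) + (0, -1, 1) = (-6, 11, -5)

Answer: -5 11 -6
-5 12 -7
-6 13 -7
-7 13 -6
-7 12 -5
-6 11 -5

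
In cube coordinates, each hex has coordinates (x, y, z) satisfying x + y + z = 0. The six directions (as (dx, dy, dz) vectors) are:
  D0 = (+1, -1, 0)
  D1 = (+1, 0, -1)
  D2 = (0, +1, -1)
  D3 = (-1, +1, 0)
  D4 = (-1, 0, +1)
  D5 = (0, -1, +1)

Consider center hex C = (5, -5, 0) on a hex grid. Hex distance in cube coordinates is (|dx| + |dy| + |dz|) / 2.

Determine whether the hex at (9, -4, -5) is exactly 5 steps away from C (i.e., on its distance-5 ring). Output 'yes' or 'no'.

Answer: yes

Derivation:
|px - cx| = |9 - 5| = 4
|py - cy| = |-4 - (-5)| = 1
|pz - cz| = |-5 - 0| = 5
distance = (4+1+5)/2 = 10/2 = 5
radius = 5; distance == radius -> yes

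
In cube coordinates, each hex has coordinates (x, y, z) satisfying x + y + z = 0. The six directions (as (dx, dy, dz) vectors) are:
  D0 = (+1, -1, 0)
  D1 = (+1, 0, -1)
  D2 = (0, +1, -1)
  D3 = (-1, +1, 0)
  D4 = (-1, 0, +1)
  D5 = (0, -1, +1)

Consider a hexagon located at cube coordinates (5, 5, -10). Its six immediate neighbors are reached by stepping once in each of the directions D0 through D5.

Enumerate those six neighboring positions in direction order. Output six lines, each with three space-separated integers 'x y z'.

Answer: 6 4 -10
6 5 -11
5 6 -11
4 6 -10
4 5 -9
5 4 -9

Derivation:
Center: (5, 5, -10). Add each direction:
  D0: (5, 5, -10) + (1, -1, 0) = (6, 4, -10)
  D1: (5, 5, -10) + (1, 0, -1) = (6, 5, -11)
  D2: (5, 5, -10) + (0, 1, -1) = (5, 6, -11)
  D3: (5, 5, -10) + (-1, 1, 0) = (4, 6, -10)
  D4: (5, 5, -10) + (-1, 0, 1) = (4, 5, -9)
  D5: (5, 5, -10) + (0, -1, 1) = (5, 4, -9)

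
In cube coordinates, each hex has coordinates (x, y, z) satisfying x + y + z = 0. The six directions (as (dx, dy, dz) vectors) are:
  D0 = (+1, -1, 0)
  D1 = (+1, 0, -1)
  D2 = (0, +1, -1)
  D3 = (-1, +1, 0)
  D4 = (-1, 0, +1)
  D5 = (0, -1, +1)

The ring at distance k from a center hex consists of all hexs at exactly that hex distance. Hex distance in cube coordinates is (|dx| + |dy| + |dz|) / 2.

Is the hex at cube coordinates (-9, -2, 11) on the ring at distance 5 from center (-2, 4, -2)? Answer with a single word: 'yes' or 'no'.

|px - cx| = |-9 - (-2)| = 7
|py - cy| = |-2 - 4| = 6
|pz - cz| = |11 - (-2)| = 13
distance = (7+6+13)/2 = 26/2 = 13
radius = 5; distance != radius -> no

Answer: no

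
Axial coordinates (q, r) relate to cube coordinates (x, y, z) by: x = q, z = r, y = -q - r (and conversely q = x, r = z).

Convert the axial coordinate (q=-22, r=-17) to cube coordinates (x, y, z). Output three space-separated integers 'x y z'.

Answer: -22 39 -17

Derivation:
x = q = -22
z = r = -17
y = -x - z = -(-22) - (-17) = 39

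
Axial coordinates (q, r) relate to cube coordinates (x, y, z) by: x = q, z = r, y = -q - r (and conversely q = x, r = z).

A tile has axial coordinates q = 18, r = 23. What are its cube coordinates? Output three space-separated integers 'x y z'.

x = q = 18
z = r = 23
y = -x - z = -(18) - (23) = -41

Answer: 18 -41 23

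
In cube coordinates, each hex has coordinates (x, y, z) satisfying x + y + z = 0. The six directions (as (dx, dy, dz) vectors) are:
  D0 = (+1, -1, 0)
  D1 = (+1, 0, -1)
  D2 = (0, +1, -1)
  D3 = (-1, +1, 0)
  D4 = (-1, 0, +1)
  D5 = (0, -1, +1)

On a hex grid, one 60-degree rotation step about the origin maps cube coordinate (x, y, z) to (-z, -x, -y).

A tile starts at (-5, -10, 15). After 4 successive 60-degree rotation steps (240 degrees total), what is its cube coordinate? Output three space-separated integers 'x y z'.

Start: (-5, -10, 15)
Step 1: (-5, -10, 15) -> (-(15), -(-5), -(-10)) = (-15, 5, 10)
Step 2: (-15, 5, 10) -> (-(10), -(-15), -(5)) = (-10, 15, -5)
Step 3: (-10, 15, -5) -> (-(-5), -(-10), -(15)) = (5, 10, -15)
Step 4: (5, 10, -15) -> (-(-15), -(5), -(10)) = (15, -5, -10)

Answer: 15 -5 -10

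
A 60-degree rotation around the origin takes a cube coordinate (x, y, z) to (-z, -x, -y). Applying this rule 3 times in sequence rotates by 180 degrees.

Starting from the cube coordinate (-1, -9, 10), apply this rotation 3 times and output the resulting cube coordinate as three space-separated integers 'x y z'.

Start: (-1, -9, 10)
Step 1: (-1, -9, 10) -> (-(10), -(-1), -(-9)) = (-10, 1, 9)
Step 2: (-10, 1, 9) -> (-(9), -(-10), -(1)) = (-9, 10, -1)
Step 3: (-9, 10, -1) -> (-(-1), -(-9), -(10)) = (1, 9, -10)

Answer: 1 9 -10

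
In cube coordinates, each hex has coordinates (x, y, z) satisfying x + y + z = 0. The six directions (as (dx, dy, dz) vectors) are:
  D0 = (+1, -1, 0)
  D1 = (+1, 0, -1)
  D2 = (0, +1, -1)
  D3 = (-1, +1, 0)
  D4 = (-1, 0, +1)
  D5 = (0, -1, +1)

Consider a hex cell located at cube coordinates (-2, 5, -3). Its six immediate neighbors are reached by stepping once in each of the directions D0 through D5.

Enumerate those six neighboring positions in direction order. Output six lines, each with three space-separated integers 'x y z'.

Answer: -1 4 -3
-1 5 -4
-2 6 -4
-3 6 -3
-3 5 -2
-2 4 -2

Derivation:
Center: (-2, 5, -3). Add each direction:
  D0: (-2, 5, -3) + (1, -1, 0) = (-1, 4, -3)
  D1: (-2, 5, -3) + (1, 0, -1) = (-1, 5, -4)
  D2: (-2, 5, -3) + (0, 1, -1) = (-2, 6, -4)
  D3: (-2, 5, -3) + (-1, 1, 0) = (-3, 6, -3)
  D4: (-2, 5, -3) + (-1, 0, 1) = (-3, 5, -2)
  D5: (-2, 5, -3) + (0, -1, 1) = (-2, 4, -2)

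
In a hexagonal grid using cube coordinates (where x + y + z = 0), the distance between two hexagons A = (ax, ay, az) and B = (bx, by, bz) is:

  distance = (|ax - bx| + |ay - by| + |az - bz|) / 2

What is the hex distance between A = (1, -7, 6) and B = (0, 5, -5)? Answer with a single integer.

Answer: 12

Derivation:
|ax - bx| = |1 - 0| = 1
|ay - by| = |-7 - 5| = 12
|az - bz| = |6 - (-5)| = 11
distance = (1 + 12 + 11) / 2 = 24 / 2 = 12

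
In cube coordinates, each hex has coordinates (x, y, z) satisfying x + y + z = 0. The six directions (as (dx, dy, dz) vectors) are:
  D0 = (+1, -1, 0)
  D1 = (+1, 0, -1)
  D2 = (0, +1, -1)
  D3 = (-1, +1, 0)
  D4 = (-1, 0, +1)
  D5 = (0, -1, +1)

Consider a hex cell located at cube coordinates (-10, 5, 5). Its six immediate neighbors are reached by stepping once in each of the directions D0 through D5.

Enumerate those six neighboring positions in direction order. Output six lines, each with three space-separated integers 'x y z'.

Answer: -9 4 5
-9 5 4
-10 6 4
-11 6 5
-11 5 6
-10 4 6

Derivation:
Center: (-10, 5, 5). Add each direction:
  D0: (-10, 5, 5) + (1, -1, 0) = (-9, 4, 5)
  D1: (-10, 5, 5) + (1, 0, -1) = (-9, 5, 4)
  D2: (-10, 5, 5) + (0, 1, -1) = (-10, 6, 4)
  D3: (-10, 5, 5) + (-1, 1, 0) = (-11, 6, 5)
  D4: (-10, 5, 5) + (-1, 0, 1) = (-11, 5, 6)
  D5: (-10, 5, 5) + (0, -1, 1) = (-10, 4, 6)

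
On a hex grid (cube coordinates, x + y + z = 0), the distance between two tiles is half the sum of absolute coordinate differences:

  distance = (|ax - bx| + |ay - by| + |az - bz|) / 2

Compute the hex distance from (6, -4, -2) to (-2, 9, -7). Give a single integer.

|ax - bx| = |6 - (-2)| = 8
|ay - by| = |-4 - 9| = 13
|az - bz| = |-2 - (-7)| = 5
distance = (8 + 13 + 5) / 2 = 26 / 2 = 13

Answer: 13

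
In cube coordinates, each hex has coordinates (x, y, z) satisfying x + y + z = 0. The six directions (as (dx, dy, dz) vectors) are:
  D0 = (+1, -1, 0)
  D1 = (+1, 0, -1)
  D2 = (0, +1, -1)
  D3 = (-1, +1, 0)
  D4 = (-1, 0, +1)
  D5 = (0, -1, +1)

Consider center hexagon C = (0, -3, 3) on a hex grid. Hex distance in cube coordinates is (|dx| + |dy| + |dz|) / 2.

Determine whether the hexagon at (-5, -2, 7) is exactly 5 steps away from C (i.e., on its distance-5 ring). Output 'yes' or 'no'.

Answer: yes

Derivation:
|px - cx| = |-5 - 0| = 5
|py - cy| = |-2 - (-3)| = 1
|pz - cz| = |7 - 3| = 4
distance = (5+1+4)/2 = 10/2 = 5
radius = 5; distance == radius -> yes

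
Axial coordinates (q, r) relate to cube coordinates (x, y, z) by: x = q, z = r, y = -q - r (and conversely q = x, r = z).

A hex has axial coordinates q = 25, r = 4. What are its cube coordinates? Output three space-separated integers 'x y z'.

Answer: 25 -29 4

Derivation:
x = q = 25
z = r = 4
y = -x - z = -(25) - (4) = -29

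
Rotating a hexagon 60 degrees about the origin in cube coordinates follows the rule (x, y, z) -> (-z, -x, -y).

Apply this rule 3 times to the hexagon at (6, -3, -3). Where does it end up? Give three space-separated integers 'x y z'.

Answer: -6 3 3

Derivation:
Start: (6, -3, -3)
Step 1: (6, -3, -3) -> (-(-3), -(6), -(-3)) = (3, -6, 3)
Step 2: (3, -6, 3) -> (-(3), -(3), -(-6)) = (-3, -3, 6)
Step 3: (-3, -3, 6) -> (-(6), -(-3), -(-3)) = (-6, 3, 3)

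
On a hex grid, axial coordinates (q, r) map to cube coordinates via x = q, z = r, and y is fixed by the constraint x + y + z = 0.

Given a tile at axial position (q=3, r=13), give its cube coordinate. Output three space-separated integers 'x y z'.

Answer: 3 -16 13

Derivation:
x = q = 3
z = r = 13
y = -x - z = -(3) - (13) = -16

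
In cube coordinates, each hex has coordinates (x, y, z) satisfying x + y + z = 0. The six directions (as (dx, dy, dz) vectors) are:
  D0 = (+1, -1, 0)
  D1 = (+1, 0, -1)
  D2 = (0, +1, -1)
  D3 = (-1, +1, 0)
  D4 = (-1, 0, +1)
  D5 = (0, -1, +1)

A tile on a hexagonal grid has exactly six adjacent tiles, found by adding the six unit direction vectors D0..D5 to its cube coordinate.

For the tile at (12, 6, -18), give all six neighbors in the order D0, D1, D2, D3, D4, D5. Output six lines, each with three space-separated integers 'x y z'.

Answer: 13 5 -18
13 6 -19
12 7 -19
11 7 -18
11 6 -17
12 5 -17

Derivation:
Center: (12, 6, -18). Add each direction:
  D0: (12, 6, -18) + (1, -1, 0) = (13, 5, -18)
  D1: (12, 6, -18) + (1, 0, -1) = (13, 6, -19)
  D2: (12, 6, -18) + (0, 1, -1) = (12, 7, -19)
  D3: (12, 6, -18) + (-1, 1, 0) = (11, 7, -18)
  D4: (12, 6, -18) + (-1, 0, 1) = (11, 6, -17)
  D5: (12, 6, -18) + (0, -1, 1) = (12, 5, -17)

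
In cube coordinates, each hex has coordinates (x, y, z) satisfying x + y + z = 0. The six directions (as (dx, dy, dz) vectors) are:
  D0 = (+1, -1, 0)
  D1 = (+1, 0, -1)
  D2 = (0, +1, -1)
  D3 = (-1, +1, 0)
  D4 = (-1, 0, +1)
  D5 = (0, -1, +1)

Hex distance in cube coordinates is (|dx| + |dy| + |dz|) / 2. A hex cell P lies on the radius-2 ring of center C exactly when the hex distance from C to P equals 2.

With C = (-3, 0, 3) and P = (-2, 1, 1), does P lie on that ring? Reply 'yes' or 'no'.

Answer: yes

Derivation:
|px - cx| = |-2 - (-3)| = 1
|py - cy| = |1 - 0| = 1
|pz - cz| = |1 - 3| = 2
distance = (1+1+2)/2 = 4/2 = 2
radius = 2; distance == radius -> yes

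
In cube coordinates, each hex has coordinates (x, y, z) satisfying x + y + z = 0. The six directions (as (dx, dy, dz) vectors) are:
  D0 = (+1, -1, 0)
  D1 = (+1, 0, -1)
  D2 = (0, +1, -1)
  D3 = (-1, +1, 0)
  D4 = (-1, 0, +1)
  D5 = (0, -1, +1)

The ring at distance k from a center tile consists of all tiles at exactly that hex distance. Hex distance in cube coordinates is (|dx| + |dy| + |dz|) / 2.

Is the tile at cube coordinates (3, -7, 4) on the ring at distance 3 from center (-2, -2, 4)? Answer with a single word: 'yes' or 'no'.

Answer: no

Derivation:
|px - cx| = |3 - (-2)| = 5
|py - cy| = |-7 - (-2)| = 5
|pz - cz| = |4 - 4| = 0
distance = (5+5+0)/2 = 10/2 = 5
radius = 3; distance != radius -> no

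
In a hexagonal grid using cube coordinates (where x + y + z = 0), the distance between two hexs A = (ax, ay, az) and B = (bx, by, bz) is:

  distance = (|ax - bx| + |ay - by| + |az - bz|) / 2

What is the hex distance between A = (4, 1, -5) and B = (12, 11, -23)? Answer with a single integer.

|ax - bx| = |4 - 12| = 8
|ay - by| = |1 - 11| = 10
|az - bz| = |-5 - (-23)| = 18
distance = (8 + 10 + 18) / 2 = 36 / 2 = 18

Answer: 18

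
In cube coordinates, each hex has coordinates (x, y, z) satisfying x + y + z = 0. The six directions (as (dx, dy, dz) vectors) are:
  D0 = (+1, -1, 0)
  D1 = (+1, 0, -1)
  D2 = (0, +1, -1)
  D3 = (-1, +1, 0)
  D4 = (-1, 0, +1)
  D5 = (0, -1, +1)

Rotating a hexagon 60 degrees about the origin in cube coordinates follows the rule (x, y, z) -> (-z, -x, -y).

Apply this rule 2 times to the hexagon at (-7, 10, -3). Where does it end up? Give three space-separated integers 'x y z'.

Answer: 10 -3 -7

Derivation:
Start: (-7, 10, -3)
Step 1: (-7, 10, -3) -> (-(-3), -(-7), -(10)) = (3, 7, -10)
Step 2: (3, 7, -10) -> (-(-10), -(3), -(7)) = (10, -3, -7)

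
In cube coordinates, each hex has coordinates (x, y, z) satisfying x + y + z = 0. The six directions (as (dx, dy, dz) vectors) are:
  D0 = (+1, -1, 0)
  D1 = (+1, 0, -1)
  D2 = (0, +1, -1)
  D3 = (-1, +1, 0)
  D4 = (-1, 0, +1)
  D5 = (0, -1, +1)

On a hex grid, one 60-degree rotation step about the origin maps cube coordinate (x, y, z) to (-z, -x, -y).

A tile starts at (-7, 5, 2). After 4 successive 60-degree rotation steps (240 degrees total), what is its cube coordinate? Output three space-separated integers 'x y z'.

Start: (-7, 5, 2)
Step 1: (-7, 5, 2) -> (-(2), -(-7), -(5)) = (-2, 7, -5)
Step 2: (-2, 7, -5) -> (-(-5), -(-2), -(7)) = (5, 2, -7)
Step 3: (5, 2, -7) -> (-(-7), -(5), -(2)) = (7, -5, -2)
Step 4: (7, -5, -2) -> (-(-2), -(7), -(-5)) = (2, -7, 5)

Answer: 2 -7 5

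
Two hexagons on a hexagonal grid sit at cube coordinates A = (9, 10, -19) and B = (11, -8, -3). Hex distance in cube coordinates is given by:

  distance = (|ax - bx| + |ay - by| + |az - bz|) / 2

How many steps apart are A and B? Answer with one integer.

|ax - bx| = |9 - 11| = 2
|ay - by| = |10 - (-8)| = 18
|az - bz| = |-19 - (-3)| = 16
distance = (2 + 18 + 16) / 2 = 36 / 2 = 18

Answer: 18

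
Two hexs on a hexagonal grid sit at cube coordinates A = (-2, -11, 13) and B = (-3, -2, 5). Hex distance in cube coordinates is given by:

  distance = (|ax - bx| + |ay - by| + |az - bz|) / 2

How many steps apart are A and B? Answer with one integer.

|ax - bx| = |-2 - (-3)| = 1
|ay - by| = |-11 - (-2)| = 9
|az - bz| = |13 - 5| = 8
distance = (1 + 9 + 8) / 2 = 18 / 2 = 9

Answer: 9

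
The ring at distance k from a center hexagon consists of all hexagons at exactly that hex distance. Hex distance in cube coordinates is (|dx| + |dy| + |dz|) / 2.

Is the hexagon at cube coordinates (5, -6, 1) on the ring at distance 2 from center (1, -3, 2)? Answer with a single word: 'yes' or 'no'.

|px - cx| = |5 - 1| = 4
|py - cy| = |-6 - (-3)| = 3
|pz - cz| = |1 - 2| = 1
distance = (4+3+1)/2 = 8/2 = 4
radius = 2; distance != radius -> no

Answer: no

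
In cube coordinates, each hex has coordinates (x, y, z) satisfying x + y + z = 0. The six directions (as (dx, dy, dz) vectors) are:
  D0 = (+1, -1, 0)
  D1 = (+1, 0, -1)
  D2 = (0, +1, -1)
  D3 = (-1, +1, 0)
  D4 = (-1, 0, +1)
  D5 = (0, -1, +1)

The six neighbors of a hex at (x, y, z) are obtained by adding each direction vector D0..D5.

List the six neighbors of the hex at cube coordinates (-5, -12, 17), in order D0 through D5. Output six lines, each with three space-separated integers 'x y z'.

Answer: -4 -13 17
-4 -12 16
-5 -11 16
-6 -11 17
-6 -12 18
-5 -13 18

Derivation:
Center: (-5, -12, 17). Add each direction:
  D0: (-5, -12, 17) + (1, -1, 0) = (-4, -13, 17)
  D1: (-5, -12, 17) + (1, 0, -1) = (-4, -12, 16)
  D2: (-5, -12, 17) + (0, 1, -1) = (-5, -11, 16)
  D3: (-5, -12, 17) + (-1, 1, 0) = (-6, -11, 17)
  D4: (-5, -12, 17) + (-1, 0, 1) = (-6, -12, 18)
  D5: (-5, -12, 17) + (0, -1, 1) = (-5, -13, 18)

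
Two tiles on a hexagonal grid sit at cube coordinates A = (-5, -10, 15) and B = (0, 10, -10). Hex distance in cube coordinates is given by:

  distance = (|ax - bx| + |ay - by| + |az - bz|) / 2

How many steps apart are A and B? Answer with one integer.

Answer: 25

Derivation:
|ax - bx| = |-5 - 0| = 5
|ay - by| = |-10 - 10| = 20
|az - bz| = |15 - (-10)| = 25
distance = (5 + 20 + 25) / 2 = 50 / 2 = 25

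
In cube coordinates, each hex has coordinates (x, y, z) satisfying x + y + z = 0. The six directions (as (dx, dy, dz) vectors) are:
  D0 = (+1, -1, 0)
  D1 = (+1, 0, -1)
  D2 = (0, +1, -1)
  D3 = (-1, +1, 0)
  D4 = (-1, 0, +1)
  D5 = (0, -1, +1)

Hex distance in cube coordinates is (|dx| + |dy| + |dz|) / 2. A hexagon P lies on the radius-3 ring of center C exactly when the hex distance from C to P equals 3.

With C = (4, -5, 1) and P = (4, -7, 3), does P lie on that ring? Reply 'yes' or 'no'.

|px - cx| = |4 - 4| = 0
|py - cy| = |-7 - (-5)| = 2
|pz - cz| = |3 - 1| = 2
distance = (0+2+2)/2 = 4/2 = 2
radius = 3; distance != radius -> no

Answer: no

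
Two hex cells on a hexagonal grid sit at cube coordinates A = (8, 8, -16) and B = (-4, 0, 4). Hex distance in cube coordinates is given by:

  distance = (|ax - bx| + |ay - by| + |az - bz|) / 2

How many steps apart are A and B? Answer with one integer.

Answer: 20

Derivation:
|ax - bx| = |8 - (-4)| = 12
|ay - by| = |8 - 0| = 8
|az - bz| = |-16 - 4| = 20
distance = (12 + 8 + 20) / 2 = 40 / 2 = 20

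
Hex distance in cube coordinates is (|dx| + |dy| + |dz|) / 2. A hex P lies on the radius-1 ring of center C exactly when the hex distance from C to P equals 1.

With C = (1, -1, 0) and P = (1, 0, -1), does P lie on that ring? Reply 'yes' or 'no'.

Answer: yes

Derivation:
|px - cx| = |1 - 1| = 0
|py - cy| = |0 - (-1)| = 1
|pz - cz| = |-1 - 0| = 1
distance = (0+1+1)/2 = 2/2 = 1
radius = 1; distance == radius -> yes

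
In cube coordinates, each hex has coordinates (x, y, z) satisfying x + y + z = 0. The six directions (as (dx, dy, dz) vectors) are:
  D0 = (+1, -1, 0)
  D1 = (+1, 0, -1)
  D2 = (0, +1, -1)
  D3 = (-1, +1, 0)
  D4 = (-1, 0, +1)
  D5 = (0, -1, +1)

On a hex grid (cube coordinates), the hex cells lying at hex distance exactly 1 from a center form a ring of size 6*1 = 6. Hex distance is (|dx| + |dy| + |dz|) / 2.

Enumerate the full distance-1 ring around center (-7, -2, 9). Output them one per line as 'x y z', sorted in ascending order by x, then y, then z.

Answer: -8 -2 10
-8 -1 9
-7 -3 10
-7 -1 8
-6 -3 9
-6 -2 8

Derivation:
Walk ring at distance 1 from (-7, -2, 9):
Start at center + D4*1 = (-8, -2, 10)
  hex 0: (-8, -2, 10)
  hex 1: (-7, -3, 10)
  hex 2: (-6, -3, 9)
  hex 3: (-6, -2, 8)
  hex 4: (-7, -1, 8)
  hex 5: (-8, -1, 9)
Sorted: 6 hexes.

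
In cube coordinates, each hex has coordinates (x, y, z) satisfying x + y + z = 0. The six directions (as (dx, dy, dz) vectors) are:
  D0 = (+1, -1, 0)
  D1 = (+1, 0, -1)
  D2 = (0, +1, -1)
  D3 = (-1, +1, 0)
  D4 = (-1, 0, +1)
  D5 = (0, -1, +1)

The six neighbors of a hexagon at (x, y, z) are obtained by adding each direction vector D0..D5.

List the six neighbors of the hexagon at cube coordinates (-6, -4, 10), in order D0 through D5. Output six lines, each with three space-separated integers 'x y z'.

Center: (-6, -4, 10). Add each direction:
  D0: (-6, -4, 10) + (1, -1, 0) = (-5, -5, 10)
  D1: (-6, -4, 10) + (1, 0, -1) = (-5, -4, 9)
  D2: (-6, -4, 10) + (0, 1, -1) = (-6, -3, 9)
  D3: (-6, -4, 10) + (-1, 1, 0) = (-7, -3, 10)
  D4: (-6, -4, 10) + (-1, 0, 1) = (-7, -4, 11)
  D5: (-6, -4, 10) + (0, -1, 1) = (-6, -5, 11)

Answer: -5 -5 10
-5 -4 9
-6 -3 9
-7 -3 10
-7 -4 11
-6 -5 11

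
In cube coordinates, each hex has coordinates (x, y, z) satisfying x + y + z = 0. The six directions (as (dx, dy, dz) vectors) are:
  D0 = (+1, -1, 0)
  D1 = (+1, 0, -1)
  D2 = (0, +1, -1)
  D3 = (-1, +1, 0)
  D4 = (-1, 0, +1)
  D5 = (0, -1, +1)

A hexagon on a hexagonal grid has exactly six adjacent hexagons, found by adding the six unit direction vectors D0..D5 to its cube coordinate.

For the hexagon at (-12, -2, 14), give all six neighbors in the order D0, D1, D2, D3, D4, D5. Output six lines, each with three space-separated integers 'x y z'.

Center: (-12, -2, 14). Add each direction:
  D0: (-12, -2, 14) + (1, -1, 0) = (-11, -3, 14)
  D1: (-12, -2, 14) + (1, 0, -1) = (-11, -2, 13)
  D2: (-12, -2, 14) + (0, 1, -1) = (-12, -1, 13)
  D3: (-12, -2, 14) + (-1, 1, 0) = (-13, -1, 14)
  D4: (-12, -2, 14) + (-1, 0, 1) = (-13, -2, 15)
  D5: (-12, -2, 14) + (0, -1, 1) = (-12, -3, 15)

Answer: -11 -3 14
-11 -2 13
-12 -1 13
-13 -1 14
-13 -2 15
-12 -3 15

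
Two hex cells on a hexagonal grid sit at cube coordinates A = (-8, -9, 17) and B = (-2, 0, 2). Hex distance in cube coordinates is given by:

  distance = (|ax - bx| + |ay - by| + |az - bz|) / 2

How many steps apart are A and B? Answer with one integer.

Answer: 15

Derivation:
|ax - bx| = |-8 - (-2)| = 6
|ay - by| = |-9 - 0| = 9
|az - bz| = |17 - 2| = 15
distance = (6 + 9 + 15) / 2 = 30 / 2 = 15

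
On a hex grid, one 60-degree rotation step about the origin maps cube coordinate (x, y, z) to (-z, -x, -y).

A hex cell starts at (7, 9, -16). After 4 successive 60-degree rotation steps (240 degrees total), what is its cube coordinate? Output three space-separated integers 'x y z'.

Answer: -16 7 9

Derivation:
Start: (7, 9, -16)
Step 1: (7, 9, -16) -> (-(-16), -(7), -(9)) = (16, -7, -9)
Step 2: (16, -7, -9) -> (-(-9), -(16), -(-7)) = (9, -16, 7)
Step 3: (9, -16, 7) -> (-(7), -(9), -(-16)) = (-7, -9, 16)
Step 4: (-7, -9, 16) -> (-(16), -(-7), -(-9)) = (-16, 7, 9)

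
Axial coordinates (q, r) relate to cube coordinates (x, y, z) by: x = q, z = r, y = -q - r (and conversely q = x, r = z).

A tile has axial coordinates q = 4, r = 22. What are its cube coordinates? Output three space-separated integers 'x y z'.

x = q = 4
z = r = 22
y = -x - z = -(4) - (22) = -26

Answer: 4 -26 22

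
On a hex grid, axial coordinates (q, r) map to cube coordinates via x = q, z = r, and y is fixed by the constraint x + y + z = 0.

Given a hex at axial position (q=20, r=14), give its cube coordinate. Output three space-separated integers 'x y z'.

Answer: 20 -34 14

Derivation:
x = q = 20
z = r = 14
y = -x - z = -(20) - (14) = -34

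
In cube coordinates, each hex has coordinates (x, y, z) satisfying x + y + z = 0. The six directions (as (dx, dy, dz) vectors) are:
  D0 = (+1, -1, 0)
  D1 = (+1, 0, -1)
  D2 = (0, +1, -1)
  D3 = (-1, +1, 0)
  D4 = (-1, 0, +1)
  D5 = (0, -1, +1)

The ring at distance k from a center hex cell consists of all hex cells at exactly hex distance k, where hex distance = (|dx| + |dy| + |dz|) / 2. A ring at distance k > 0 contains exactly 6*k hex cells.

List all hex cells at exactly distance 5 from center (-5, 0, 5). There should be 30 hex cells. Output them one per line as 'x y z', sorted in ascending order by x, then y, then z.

Answer: -10 0 10
-10 1 9
-10 2 8
-10 3 7
-10 4 6
-10 5 5
-9 -1 10
-9 5 4
-8 -2 10
-8 5 3
-7 -3 10
-7 5 2
-6 -4 10
-6 5 1
-5 -5 10
-5 5 0
-4 -5 9
-4 4 0
-3 -5 8
-3 3 0
-2 -5 7
-2 2 0
-1 -5 6
-1 1 0
0 -5 5
0 -4 4
0 -3 3
0 -2 2
0 -1 1
0 0 0

Derivation:
Walk ring at distance 5 from (-5, 0, 5):
Start at center + D4*5 = (-10, 0, 10)
  hex 0: (-10, 0, 10)
  hex 1: (-9, -1, 10)
  hex 2: (-8, -2, 10)
  hex 3: (-7, -3, 10)
  hex 4: (-6, -4, 10)
  hex 5: (-5, -5, 10)
  hex 6: (-4, -5, 9)
  hex 7: (-3, -5, 8)
  hex 8: (-2, -5, 7)
  hex 9: (-1, -5, 6)
  hex 10: (0, -5, 5)
  hex 11: (0, -4, 4)
  hex 12: (0, -3, 3)
  hex 13: (0, -2, 2)
  hex 14: (0, -1, 1)
  hex 15: (0, 0, 0)
  hex 16: (-1, 1, 0)
  hex 17: (-2, 2, 0)
  hex 18: (-3, 3, 0)
  hex 19: (-4, 4, 0)
  hex 20: (-5, 5, 0)
  hex 21: (-6, 5, 1)
  hex 22: (-7, 5, 2)
  hex 23: (-8, 5, 3)
  hex 24: (-9, 5, 4)
  hex 25: (-10, 5, 5)
  hex 26: (-10, 4, 6)
  hex 27: (-10, 3, 7)
  hex 28: (-10, 2, 8)
  hex 29: (-10, 1, 9)
Sorted: 30 hexes.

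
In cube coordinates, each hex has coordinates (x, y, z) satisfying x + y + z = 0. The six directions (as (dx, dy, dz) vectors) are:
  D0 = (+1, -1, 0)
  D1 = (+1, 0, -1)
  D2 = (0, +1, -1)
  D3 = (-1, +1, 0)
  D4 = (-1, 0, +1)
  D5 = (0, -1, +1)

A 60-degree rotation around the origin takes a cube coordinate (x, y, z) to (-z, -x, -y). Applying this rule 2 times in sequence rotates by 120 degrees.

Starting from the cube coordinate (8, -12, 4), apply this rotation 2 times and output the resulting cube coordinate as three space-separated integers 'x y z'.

Start: (8, -12, 4)
Step 1: (8, -12, 4) -> (-(4), -(8), -(-12)) = (-4, -8, 12)
Step 2: (-4, -8, 12) -> (-(12), -(-4), -(-8)) = (-12, 4, 8)

Answer: -12 4 8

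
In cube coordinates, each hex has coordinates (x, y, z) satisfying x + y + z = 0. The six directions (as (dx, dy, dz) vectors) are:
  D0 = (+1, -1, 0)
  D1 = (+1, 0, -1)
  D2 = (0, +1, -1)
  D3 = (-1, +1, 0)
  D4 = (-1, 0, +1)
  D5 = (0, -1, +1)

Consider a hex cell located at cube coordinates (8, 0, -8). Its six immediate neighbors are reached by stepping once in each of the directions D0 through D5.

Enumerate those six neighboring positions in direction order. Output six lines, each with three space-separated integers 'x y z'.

Center: (8, 0, -8). Add each direction:
  D0: (8, 0, -8) + (1, -1, 0) = (9, -1, -8)
  D1: (8, 0, -8) + (1, 0, -1) = (9, 0, -9)
  D2: (8, 0, -8) + (0, 1, -1) = (8, 1, -9)
  D3: (8, 0, -8) + (-1, 1, 0) = (7, 1, -8)
  D4: (8, 0, -8) + (-1, 0, 1) = (7, 0, -7)
  D5: (8, 0, -8) + (0, -1, 1) = (8, -1, -7)

Answer: 9 -1 -8
9 0 -9
8 1 -9
7 1 -8
7 0 -7
8 -1 -7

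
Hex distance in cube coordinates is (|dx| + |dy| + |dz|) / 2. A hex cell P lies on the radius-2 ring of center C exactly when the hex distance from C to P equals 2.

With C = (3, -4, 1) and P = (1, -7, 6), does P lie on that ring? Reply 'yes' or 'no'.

|px - cx| = |1 - 3| = 2
|py - cy| = |-7 - (-4)| = 3
|pz - cz| = |6 - 1| = 5
distance = (2+3+5)/2 = 10/2 = 5
radius = 2; distance != radius -> no

Answer: no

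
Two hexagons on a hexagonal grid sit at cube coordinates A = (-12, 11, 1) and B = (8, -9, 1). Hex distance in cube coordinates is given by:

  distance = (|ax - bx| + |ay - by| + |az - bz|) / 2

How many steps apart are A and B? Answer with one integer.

|ax - bx| = |-12 - 8| = 20
|ay - by| = |11 - (-9)| = 20
|az - bz| = |1 - 1| = 0
distance = (20 + 20 + 0) / 2 = 40 / 2 = 20

Answer: 20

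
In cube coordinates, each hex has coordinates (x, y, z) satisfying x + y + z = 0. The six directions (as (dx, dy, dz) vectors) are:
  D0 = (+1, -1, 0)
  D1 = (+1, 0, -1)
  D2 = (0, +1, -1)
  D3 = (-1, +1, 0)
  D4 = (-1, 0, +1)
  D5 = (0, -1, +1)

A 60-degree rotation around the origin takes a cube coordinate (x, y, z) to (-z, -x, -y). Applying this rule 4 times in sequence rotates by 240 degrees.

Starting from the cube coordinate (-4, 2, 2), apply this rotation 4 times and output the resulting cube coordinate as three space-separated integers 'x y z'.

Answer: 2 -4 2

Derivation:
Start: (-4, 2, 2)
Step 1: (-4, 2, 2) -> (-(2), -(-4), -(2)) = (-2, 4, -2)
Step 2: (-2, 4, -2) -> (-(-2), -(-2), -(4)) = (2, 2, -4)
Step 3: (2, 2, -4) -> (-(-4), -(2), -(2)) = (4, -2, -2)
Step 4: (4, -2, -2) -> (-(-2), -(4), -(-2)) = (2, -4, 2)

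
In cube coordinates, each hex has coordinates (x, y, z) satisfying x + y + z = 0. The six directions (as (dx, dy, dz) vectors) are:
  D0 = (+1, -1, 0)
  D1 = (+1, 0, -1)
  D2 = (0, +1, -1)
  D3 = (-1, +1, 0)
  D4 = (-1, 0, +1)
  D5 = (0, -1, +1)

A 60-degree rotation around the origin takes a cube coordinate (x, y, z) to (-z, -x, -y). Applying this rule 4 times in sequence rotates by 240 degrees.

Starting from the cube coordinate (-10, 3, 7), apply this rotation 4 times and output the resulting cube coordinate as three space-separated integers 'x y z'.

Answer: 7 -10 3

Derivation:
Start: (-10, 3, 7)
Step 1: (-10, 3, 7) -> (-(7), -(-10), -(3)) = (-7, 10, -3)
Step 2: (-7, 10, -3) -> (-(-3), -(-7), -(10)) = (3, 7, -10)
Step 3: (3, 7, -10) -> (-(-10), -(3), -(7)) = (10, -3, -7)
Step 4: (10, -3, -7) -> (-(-7), -(10), -(-3)) = (7, -10, 3)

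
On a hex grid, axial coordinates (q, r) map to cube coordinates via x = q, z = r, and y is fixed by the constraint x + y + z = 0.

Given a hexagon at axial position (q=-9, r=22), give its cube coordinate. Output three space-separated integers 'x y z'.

Answer: -9 -13 22

Derivation:
x = q = -9
z = r = 22
y = -x - z = -(-9) - (22) = -13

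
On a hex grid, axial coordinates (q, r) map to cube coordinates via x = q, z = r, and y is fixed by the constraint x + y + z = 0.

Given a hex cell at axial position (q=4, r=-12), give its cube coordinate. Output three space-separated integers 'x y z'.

x = q = 4
z = r = -12
y = -x - z = -(4) - (-12) = 8

Answer: 4 8 -12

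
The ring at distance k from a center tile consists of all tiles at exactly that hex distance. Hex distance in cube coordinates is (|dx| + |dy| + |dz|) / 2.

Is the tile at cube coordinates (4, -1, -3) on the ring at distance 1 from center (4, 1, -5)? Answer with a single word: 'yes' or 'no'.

Answer: no

Derivation:
|px - cx| = |4 - 4| = 0
|py - cy| = |-1 - 1| = 2
|pz - cz| = |-3 - (-5)| = 2
distance = (0+2+2)/2 = 4/2 = 2
radius = 1; distance != radius -> no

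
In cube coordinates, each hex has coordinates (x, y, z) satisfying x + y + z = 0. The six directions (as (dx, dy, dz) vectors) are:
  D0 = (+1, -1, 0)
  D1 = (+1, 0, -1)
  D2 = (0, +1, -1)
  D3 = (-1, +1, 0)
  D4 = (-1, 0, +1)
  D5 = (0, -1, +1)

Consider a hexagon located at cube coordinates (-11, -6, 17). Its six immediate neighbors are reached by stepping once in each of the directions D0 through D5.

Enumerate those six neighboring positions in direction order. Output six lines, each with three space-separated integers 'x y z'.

Answer: -10 -7 17
-10 -6 16
-11 -5 16
-12 -5 17
-12 -6 18
-11 -7 18

Derivation:
Center: (-11, -6, 17). Add each direction:
  D0: (-11, -6, 17) + (1, -1, 0) = (-10, -7, 17)
  D1: (-11, -6, 17) + (1, 0, -1) = (-10, -6, 16)
  D2: (-11, -6, 17) + (0, 1, -1) = (-11, -5, 16)
  D3: (-11, -6, 17) + (-1, 1, 0) = (-12, -5, 17)
  D4: (-11, -6, 17) + (-1, 0, 1) = (-12, -6, 18)
  D5: (-11, -6, 17) + (0, -1, 1) = (-11, -7, 18)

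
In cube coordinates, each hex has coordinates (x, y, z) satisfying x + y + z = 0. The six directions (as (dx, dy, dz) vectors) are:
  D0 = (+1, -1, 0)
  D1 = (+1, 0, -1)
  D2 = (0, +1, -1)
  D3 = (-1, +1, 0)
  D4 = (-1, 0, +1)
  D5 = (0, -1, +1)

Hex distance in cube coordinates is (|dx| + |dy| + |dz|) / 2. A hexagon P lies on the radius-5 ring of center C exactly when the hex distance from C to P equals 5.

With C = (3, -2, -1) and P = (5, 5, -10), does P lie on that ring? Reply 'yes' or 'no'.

|px - cx| = |5 - 3| = 2
|py - cy| = |5 - (-2)| = 7
|pz - cz| = |-10 - (-1)| = 9
distance = (2+7+9)/2 = 18/2 = 9
radius = 5; distance != radius -> no

Answer: no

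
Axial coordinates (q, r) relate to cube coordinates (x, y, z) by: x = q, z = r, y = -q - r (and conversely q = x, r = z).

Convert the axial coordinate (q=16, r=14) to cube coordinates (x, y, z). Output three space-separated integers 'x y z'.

x = q = 16
z = r = 14
y = -x - z = -(16) - (14) = -30

Answer: 16 -30 14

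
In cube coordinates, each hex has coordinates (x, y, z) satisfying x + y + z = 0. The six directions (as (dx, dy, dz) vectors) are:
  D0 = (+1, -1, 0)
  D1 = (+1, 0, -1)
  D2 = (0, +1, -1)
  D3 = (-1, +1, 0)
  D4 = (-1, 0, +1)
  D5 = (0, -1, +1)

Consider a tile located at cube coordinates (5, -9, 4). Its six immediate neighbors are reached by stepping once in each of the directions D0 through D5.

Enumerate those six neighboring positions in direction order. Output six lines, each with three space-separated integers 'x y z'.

Answer: 6 -10 4
6 -9 3
5 -8 3
4 -8 4
4 -9 5
5 -10 5

Derivation:
Center: (5, -9, 4). Add each direction:
  D0: (5, -9, 4) + (1, -1, 0) = (6, -10, 4)
  D1: (5, -9, 4) + (1, 0, -1) = (6, -9, 3)
  D2: (5, -9, 4) + (0, 1, -1) = (5, -8, 3)
  D3: (5, -9, 4) + (-1, 1, 0) = (4, -8, 4)
  D4: (5, -9, 4) + (-1, 0, 1) = (4, -9, 5)
  D5: (5, -9, 4) + (0, -1, 1) = (5, -10, 5)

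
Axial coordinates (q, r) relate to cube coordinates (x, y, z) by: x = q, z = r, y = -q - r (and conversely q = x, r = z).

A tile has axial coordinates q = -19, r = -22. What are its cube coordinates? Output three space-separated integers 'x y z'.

x = q = -19
z = r = -22
y = -x - z = -(-19) - (-22) = 41

Answer: -19 41 -22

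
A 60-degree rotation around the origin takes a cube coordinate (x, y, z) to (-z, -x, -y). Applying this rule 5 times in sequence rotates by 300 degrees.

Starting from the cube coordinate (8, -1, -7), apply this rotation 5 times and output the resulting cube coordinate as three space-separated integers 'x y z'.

Answer: 1 7 -8

Derivation:
Start: (8, -1, -7)
Step 1: (8, -1, -7) -> (-(-7), -(8), -(-1)) = (7, -8, 1)
Step 2: (7, -8, 1) -> (-(1), -(7), -(-8)) = (-1, -7, 8)
Step 3: (-1, -7, 8) -> (-(8), -(-1), -(-7)) = (-8, 1, 7)
Step 4: (-8, 1, 7) -> (-(7), -(-8), -(1)) = (-7, 8, -1)
Step 5: (-7, 8, -1) -> (-(-1), -(-7), -(8)) = (1, 7, -8)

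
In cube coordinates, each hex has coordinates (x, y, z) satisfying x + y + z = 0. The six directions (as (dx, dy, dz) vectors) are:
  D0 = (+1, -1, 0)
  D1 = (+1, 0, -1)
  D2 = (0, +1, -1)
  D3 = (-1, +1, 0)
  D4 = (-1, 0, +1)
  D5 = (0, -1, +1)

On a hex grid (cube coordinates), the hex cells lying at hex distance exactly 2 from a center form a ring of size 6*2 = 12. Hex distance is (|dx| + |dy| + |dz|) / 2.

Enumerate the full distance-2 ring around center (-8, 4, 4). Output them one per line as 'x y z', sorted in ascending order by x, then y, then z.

Answer: -10 4 6
-10 5 5
-10 6 4
-9 3 6
-9 6 3
-8 2 6
-8 6 2
-7 2 5
-7 5 2
-6 2 4
-6 3 3
-6 4 2

Derivation:
Walk ring at distance 2 from (-8, 4, 4):
Start at center + D4*2 = (-10, 4, 6)
  hex 0: (-10, 4, 6)
  hex 1: (-9, 3, 6)
  hex 2: (-8, 2, 6)
  hex 3: (-7, 2, 5)
  hex 4: (-6, 2, 4)
  hex 5: (-6, 3, 3)
  hex 6: (-6, 4, 2)
  hex 7: (-7, 5, 2)
  hex 8: (-8, 6, 2)
  hex 9: (-9, 6, 3)
  hex 10: (-10, 6, 4)
  hex 11: (-10, 5, 5)
Sorted: 12 hexes.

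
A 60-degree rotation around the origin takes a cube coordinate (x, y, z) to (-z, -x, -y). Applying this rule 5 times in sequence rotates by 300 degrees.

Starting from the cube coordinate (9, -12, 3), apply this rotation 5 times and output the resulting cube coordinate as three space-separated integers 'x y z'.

Start: (9, -12, 3)
Step 1: (9, -12, 3) -> (-(3), -(9), -(-12)) = (-3, -9, 12)
Step 2: (-3, -9, 12) -> (-(12), -(-3), -(-9)) = (-12, 3, 9)
Step 3: (-12, 3, 9) -> (-(9), -(-12), -(3)) = (-9, 12, -3)
Step 4: (-9, 12, -3) -> (-(-3), -(-9), -(12)) = (3, 9, -12)
Step 5: (3, 9, -12) -> (-(-12), -(3), -(9)) = (12, -3, -9)

Answer: 12 -3 -9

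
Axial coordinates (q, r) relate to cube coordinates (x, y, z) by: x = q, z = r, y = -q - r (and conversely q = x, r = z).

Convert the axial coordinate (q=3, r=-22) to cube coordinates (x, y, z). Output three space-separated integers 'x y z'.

x = q = 3
z = r = -22
y = -x - z = -(3) - (-22) = 19

Answer: 3 19 -22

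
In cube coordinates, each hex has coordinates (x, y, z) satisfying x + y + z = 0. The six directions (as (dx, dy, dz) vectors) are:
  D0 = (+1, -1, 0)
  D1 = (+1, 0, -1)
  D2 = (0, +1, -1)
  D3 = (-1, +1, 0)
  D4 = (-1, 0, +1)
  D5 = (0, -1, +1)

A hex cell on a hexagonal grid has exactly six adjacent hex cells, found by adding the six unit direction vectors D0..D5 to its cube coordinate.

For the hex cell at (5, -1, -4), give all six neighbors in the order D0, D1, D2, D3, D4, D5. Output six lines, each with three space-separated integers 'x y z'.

Answer: 6 -2 -4
6 -1 -5
5 0 -5
4 0 -4
4 -1 -3
5 -2 -3

Derivation:
Center: (5, -1, -4). Add each direction:
  D0: (5, -1, -4) + (1, -1, 0) = (6, -2, -4)
  D1: (5, -1, -4) + (1, 0, -1) = (6, -1, -5)
  D2: (5, -1, -4) + (0, 1, -1) = (5, 0, -5)
  D3: (5, -1, -4) + (-1, 1, 0) = (4, 0, -4)
  D4: (5, -1, -4) + (-1, 0, 1) = (4, -1, -3)
  D5: (5, -1, -4) + (0, -1, 1) = (5, -2, -3)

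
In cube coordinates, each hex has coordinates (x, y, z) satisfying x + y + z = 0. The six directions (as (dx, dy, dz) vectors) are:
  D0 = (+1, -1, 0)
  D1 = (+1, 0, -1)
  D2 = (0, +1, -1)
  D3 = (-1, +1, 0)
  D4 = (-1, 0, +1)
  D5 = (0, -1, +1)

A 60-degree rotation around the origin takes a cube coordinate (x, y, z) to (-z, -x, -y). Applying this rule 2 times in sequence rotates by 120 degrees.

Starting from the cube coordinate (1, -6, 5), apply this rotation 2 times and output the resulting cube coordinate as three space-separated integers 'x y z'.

Start: (1, -6, 5)
Step 1: (1, -6, 5) -> (-(5), -(1), -(-6)) = (-5, -1, 6)
Step 2: (-5, -1, 6) -> (-(6), -(-5), -(-1)) = (-6, 5, 1)

Answer: -6 5 1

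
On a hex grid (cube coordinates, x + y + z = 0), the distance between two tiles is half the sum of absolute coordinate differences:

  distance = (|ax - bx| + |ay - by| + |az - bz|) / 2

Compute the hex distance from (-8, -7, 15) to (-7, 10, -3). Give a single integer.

Answer: 18

Derivation:
|ax - bx| = |-8 - (-7)| = 1
|ay - by| = |-7 - 10| = 17
|az - bz| = |15 - (-3)| = 18
distance = (1 + 17 + 18) / 2 = 36 / 2 = 18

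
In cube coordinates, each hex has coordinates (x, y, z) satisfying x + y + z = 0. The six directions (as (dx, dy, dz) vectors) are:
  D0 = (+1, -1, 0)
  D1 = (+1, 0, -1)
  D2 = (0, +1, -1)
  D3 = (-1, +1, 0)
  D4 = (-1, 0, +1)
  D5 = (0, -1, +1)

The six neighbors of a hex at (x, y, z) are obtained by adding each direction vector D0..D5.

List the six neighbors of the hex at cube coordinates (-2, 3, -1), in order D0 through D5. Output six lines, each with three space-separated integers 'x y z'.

Center: (-2, 3, -1). Add each direction:
  D0: (-2, 3, -1) + (1, -1, 0) = (-1, 2, -1)
  D1: (-2, 3, -1) + (1, 0, -1) = (-1, 3, -2)
  D2: (-2, 3, -1) + (0, 1, -1) = (-2, 4, -2)
  D3: (-2, 3, -1) + (-1, 1, 0) = (-3, 4, -1)
  D4: (-2, 3, -1) + (-1, 0, 1) = (-3, 3, 0)
  D5: (-2, 3, -1) + (0, -1, 1) = (-2, 2, 0)

Answer: -1 2 -1
-1 3 -2
-2 4 -2
-3 4 -1
-3 3 0
-2 2 0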